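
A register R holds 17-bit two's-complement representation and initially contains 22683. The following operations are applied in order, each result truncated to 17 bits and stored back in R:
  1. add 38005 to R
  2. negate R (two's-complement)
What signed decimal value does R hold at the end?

Start: R = 22683 = 00101100010011011.
R = 22683 + 38005 = 60688 = 01110110100010000
R = −(60688) = -60688 = 10001001011110000

-60688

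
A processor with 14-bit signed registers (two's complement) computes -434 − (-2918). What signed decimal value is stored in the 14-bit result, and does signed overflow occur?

2484; no overflow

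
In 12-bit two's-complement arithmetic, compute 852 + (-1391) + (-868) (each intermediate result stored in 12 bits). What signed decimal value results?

-1407

852 + (-1391) = -539 (110111100101)
-539 + (-868) = -1407 (101010000001)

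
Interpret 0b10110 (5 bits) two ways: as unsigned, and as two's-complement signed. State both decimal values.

Unsigned: 10110 = 22.
Signed: MSB=1 → 22 − 32 = -10.

unsigned = 22, signed = -10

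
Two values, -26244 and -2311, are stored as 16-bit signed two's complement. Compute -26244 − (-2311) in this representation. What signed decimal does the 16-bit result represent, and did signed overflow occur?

-23933; no overflow

-26244 → 1001100101111100
-2311 → 1111011011111001
Subtract via negate-and-add: invert 1111011011111001 + 1 = 0000100100000111 (i.e. 2311).
  1001100101111100
+ 0000100100000111
= 1010001010000011
Result 1010001010000011: MSB = 1 → 41603 − 65536 = -23933.
Addends (after negating the subtrahend) have opposite signs, so signed overflow cannot occur.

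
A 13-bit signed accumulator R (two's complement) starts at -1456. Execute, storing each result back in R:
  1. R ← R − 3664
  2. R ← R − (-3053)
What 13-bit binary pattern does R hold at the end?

Start: R = -1456 = 1101001010000.
R = -1456 − 3664 = -5120; wraps to 3072 = 0110000000000
R = 3072 − (-3053) = 6125; wraps to -2067 = 1011111101101

1011111101101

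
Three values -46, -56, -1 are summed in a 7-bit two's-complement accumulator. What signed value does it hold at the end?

25

-46 + (-56) = -102 → wraps to 26 (0011010)
26 + (-1) = 25 (0011001)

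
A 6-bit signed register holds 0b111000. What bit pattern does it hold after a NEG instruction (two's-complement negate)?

001000

Invert: 000111. Add 1: 001000.
Check: 111000 = -8, 001000 = 8.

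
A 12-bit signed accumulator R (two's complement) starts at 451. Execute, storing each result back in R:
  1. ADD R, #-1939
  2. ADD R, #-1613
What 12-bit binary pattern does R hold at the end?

001111100011

Start: R = 451 = 000111000011.
R = 451 + (-1939) = -1488 = 101000110000
R = -1488 + (-1613) = -3101; wraps to 995 = 001111100011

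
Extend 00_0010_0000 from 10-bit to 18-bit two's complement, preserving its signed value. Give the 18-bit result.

000000000000100000

MSB of 0000100000 is 0; replicate it into the new high bits.
00000000|0000100000 → 000000000000100000 (still 32).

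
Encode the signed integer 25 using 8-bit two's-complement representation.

00011001

25 is non-negative, so write it directly in 8 bits: 00011001.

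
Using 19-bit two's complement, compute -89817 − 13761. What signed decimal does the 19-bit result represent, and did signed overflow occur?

-89817 → 1101010000100100111
13761 → 0000011010111000001
Subtract via negate-and-add: invert 0000011010111000001 + 1 = 1111100101000111111 (i.e. -13761).
  1101010000100100111
+ 1111100101000111111
= 1100110101101100110  (discard carry-out 1)
Result 1100110101101100110: MSB = 1 → 420710 − 524288 = -103578.
Both addends (after negating the subtrahend) are negative and so is the stored result: no signed overflow.

-103578; no overflow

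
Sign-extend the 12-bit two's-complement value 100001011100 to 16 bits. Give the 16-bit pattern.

MSB of 100001011100 is 1; replicate it into the new high bits.
1111|100001011100 → 1111100001011100 (still -1956).

1111100001011100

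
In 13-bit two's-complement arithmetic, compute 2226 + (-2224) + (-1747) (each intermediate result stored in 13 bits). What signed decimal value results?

2226 + (-2224) = 2 (0000000000010)
2 + (-1747) = -1745 (1100100101111)

-1745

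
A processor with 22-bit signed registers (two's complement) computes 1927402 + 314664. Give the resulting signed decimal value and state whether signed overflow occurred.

-1952238; overflow

1927402 → 0111010110100011101010
314664 → 0001001100110100101000
  0111010110100011101010
+ 0001001100110100101000
= 1000100011011000010010
Result 1000100011011000010010: MSB = 1 → 2242066 − 4194304 = -1952238.
Both addends are non-negative but the stored result is negative: signed overflow. The true value 1927402 + 314664 = 2242066 lies outside [-2097152, 2097151].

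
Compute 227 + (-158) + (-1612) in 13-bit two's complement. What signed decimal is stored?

-1543

227 + (-158) = 69 (0000001000101)
69 + (-1612) = -1543 (1100111111001)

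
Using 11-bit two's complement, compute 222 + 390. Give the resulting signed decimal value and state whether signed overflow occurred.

612; no overflow

222 → 00011011110
390 → 00110000110
  00011011110
+ 00110000110
= 01001100100
Result 01001100100: MSB = 0 → value 612.
Both addends are non-negative and so is the stored result: no signed overflow.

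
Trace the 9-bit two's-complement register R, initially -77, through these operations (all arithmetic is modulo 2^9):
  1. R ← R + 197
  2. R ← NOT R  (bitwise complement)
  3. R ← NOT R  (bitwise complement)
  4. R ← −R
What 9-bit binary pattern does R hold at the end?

Start: R = -77 = 110110011.
R = -77 + 197 = 120 = 001111000
R = NOT 001111000 = 110000111 = -121
R = NOT 110000111 = 001111000 = 120
R = −(120) = -120 = 110001000

110001000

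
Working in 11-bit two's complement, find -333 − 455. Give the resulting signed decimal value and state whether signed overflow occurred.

-788; no overflow

-333 → 11010110011
455 → 00111000111
Subtract via negate-and-add: invert 00111000111 + 1 = 11000111001 (i.e. -455).
  11010110011
+ 11000111001
= 10011101100  (discard carry-out 1)
Result 10011101100: MSB = 1 → 1260 − 2048 = -788.
Both addends (after negating the subtrahend) are negative and so is the stored result: no signed overflow.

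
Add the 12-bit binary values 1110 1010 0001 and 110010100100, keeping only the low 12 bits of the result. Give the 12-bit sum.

  111010100001
+ 110010100100
= 101101000101  (discard carry-out 1)

101101000101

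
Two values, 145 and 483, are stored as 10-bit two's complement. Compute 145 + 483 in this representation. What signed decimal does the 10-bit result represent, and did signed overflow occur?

-396; overflow

145 → 0010010001
483 → 0111100011
  0010010001
+ 0111100011
= 1001110100
Result 1001110100: MSB = 1 → 628 − 1024 = -396.
Both addends are non-negative but the stored result is negative: signed overflow. The true value 145 + 483 = 628 lies outside [-512, 511].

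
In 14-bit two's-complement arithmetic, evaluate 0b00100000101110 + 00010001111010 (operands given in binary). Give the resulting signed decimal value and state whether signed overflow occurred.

3240; no overflow

0b00100000101110 → 00100000101110 = 2094 (signed)
00010001111010 = 1146 (signed)
  00100000101110
+ 00010001111010
= 00110010101000
Result 00110010101000: MSB = 0 → value 3240.
Both addends are non-negative and so is the stored result: no signed overflow.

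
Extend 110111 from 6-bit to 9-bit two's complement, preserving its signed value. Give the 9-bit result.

111110111

MSB of 110111 is 1; replicate it into the new high bits.
111|110111 → 111110111 (still -9).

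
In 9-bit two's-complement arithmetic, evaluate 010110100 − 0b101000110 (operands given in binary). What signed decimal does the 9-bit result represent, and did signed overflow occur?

-146; overflow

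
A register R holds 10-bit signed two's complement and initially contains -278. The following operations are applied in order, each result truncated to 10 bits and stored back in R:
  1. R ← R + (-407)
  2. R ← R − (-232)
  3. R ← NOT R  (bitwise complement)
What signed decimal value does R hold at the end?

Start: R = -278 = 1011101010.
R = -278 + (-407) = -685; wraps to 339 = 0101010011
R = 339 − (-232) = 571; wraps to -453 = 1000111011
R = NOT 1000111011 = 0111000100 = 452

452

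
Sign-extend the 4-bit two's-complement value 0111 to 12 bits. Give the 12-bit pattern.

000000000111

MSB of 0111 is 0; replicate it into the new high bits.
00000000|0111 → 000000000111 (still 7).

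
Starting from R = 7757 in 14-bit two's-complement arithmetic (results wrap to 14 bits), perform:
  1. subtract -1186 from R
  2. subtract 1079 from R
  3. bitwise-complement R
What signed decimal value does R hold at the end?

Start: R = 7757 = 01111001001101.
R = 7757 − (-1186) = 8943; wraps to -7441 = 10001011101111
R = -7441 − 1079 = -8520; wraps to 7864 = 01111010111000
R = NOT 01111010111000 = 10000101000111 = -7865

-7865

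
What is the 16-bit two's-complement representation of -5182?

1110101111000010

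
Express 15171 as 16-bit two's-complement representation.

15171 is non-negative, so write it directly in 16 bits: 0011101101000011.

0011101101000011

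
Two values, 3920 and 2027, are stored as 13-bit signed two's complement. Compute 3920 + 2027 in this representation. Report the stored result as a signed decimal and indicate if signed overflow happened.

-2245; overflow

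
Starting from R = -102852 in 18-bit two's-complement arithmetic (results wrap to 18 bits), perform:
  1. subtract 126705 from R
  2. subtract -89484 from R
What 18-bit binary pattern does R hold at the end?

Start: R = -102852 = 100110111000111100.
R = -102852 − 126705 = -229557; wraps to 32587 = 000111111101001011
R = 32587 − (-89484) = 122071 = 011101110011010111

011101110011010111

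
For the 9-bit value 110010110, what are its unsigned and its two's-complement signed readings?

Unsigned: 110010110 = 406.
Signed: MSB=1 → 406 − 512 = -106.

unsigned = 406, signed = -106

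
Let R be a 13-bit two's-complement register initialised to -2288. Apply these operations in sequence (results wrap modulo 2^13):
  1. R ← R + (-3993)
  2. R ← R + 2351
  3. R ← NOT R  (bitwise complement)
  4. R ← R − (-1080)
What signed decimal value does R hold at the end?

Start: R = -2288 = 1011100010000.
R = -2288 + (-3993) = -6281; wraps to 1911 = 0011101110111
R = 1911 + 2351 = 4262; wraps to -3930 = 1000010100110
R = NOT 1000010100110 = 0111101011001 = 3929
R = 3929 − (-1080) = 5009; wraps to -3183 = 1001110010001

-3183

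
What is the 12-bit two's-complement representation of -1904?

|-1904| = 1904 = 011101110000 in 12 bits.
Invert the bits: 100010001111. Add 1: 100010010000.
Check: 100010010000 reads as 2192 − 4096 = -1904.

100010010000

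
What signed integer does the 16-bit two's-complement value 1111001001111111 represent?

MSB is 1, so the value is negative.
Invert: 0000110110000000. Add 1: 0000110110000001 = 3457. So the value is −3457.

-3457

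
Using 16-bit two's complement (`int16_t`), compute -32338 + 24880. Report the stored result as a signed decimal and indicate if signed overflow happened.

-32338 → 1000000110101110
24880 → 0110000100110000
  1000000110101110
+ 0110000100110000
= 1110001011011110
Result 1110001011011110: MSB = 1 → 58078 − 65536 = -7458.
Addends have opposite signs, so signed overflow cannot occur.

-7458; no overflow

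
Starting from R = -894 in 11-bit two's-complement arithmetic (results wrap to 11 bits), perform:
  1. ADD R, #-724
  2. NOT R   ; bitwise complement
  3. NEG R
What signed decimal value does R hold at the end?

431

Start: R = -894 = 10010000010.
R = -894 + (-724) = -1618; wraps to 430 = 00110101110
R = NOT 00110101110 = 11001010001 = -431
R = −(-431) = 431 = 00110101111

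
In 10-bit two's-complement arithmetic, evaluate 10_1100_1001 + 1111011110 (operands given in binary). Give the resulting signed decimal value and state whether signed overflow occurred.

10_1100_1001 → 1011001001 = -311 (signed)
1111011110 = -34 (signed)
  1011001001
+ 1111011110
= 1010100111  (discard carry-out 1)
Result 1010100111: MSB = 1 → 679 − 1024 = -345.
Both addends are negative and so is the stored result: no signed overflow.

-345; no overflow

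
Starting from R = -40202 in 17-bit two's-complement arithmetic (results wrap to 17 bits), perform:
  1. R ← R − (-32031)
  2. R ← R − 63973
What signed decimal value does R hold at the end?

58928

Start: R = -40202 = 10110001011110110.
R = -40202 − (-32031) = -8171 = 11110000000010101
R = -8171 − 63973 = -72144; wraps to 58928 = 01110011000110000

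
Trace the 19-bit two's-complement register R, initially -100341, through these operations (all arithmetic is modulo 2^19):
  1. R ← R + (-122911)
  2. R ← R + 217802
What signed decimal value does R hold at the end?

-5450

Start: R = -100341 = 1100111100000001011.
R = -100341 + (-122911) = -223252 = 1001001011111101100
R = -223252 + 217802 = -5450 = 1111110101010110110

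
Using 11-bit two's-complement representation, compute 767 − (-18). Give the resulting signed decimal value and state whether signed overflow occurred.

785; no overflow

767 → 01011111111
-18 → 11111101110
Subtract via negate-and-add: invert 11111101110 + 1 = 00000010010 (i.e. 18).
  01011111111
+ 00000010010
= 01100010001
Result 01100010001: MSB = 0 → value 785.
Both addends (after negating the subtrahend) are non-negative and so is the stored result: no signed overflow.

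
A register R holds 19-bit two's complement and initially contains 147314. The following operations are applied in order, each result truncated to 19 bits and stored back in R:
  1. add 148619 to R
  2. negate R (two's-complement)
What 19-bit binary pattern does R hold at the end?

0110111110000000011

Start: R = 147314 = 0100011111101110010.
R = 147314 + 148619 = 295933; wraps to -228355 = 1001000001111111101
R = −(-228355) = 228355 = 0110111110000000011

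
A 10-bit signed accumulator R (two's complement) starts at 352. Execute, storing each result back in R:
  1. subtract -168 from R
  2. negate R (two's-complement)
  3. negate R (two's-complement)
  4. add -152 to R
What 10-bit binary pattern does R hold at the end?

0101110000

Start: R = 352 = 0101100000.
R = 352 − (-168) = 520; wraps to -504 = 1000001000
R = −(-504) = 504 = 0111111000
R = −(504) = -504 = 1000001000
R = -504 + (-152) = -656; wraps to 368 = 0101110000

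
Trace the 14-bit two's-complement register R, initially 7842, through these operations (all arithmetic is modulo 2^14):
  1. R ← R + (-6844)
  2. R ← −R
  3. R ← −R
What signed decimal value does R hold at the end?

Start: R = 7842 = 01111010100010.
R = 7842 + (-6844) = 998 = 00001111100110
R = −(998) = -998 = 11110000011010
R = −(-998) = 998 = 00001111100110

998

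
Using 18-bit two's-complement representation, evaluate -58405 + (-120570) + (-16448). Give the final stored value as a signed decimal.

66721

-58405 + (-120570) = -178975 → wraps to 83169 (010100010011100001)
83169 + (-16448) = 66721 (010000010010100001)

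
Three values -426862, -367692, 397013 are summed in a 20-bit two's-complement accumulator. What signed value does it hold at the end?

-397541

-426862 + (-367692) = -794554 → wraps to 254022 (00111110000001000110)
254022 + 397013 = 651035 → wraps to -397541 (10011110111100011011)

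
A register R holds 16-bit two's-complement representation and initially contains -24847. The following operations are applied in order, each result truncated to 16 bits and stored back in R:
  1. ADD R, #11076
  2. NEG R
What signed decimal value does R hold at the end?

13771

Start: R = -24847 = 1001111011110001.
R = -24847 + 11076 = -13771 = 1100101000110101
R = −(-13771) = 13771 = 0011010111001011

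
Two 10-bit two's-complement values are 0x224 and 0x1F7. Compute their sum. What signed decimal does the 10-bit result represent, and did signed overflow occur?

0x224 = 1000100100 = -476 (signed)
0x1F7 = 0111110111 = 503 (signed)
  1000100100
+ 0111110111
= 0000011011  (discard carry-out 1)
Result 0000011011: MSB = 0 → value 27.
Addends have opposite signs, so signed overflow cannot occur.

27; no overflow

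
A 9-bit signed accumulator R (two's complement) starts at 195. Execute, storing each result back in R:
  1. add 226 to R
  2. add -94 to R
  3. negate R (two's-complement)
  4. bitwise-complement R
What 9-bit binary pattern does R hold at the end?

101000110

Start: R = 195 = 011000011.
R = 195 + 226 = 421; wraps to -91 = 110100101
R = -91 + (-94) = -185 = 101000111
R = −(-185) = 185 = 010111001
R = NOT 010111001 = 101000110 = -186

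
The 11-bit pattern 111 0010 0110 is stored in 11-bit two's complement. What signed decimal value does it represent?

-218

MSB is 1, so the value is negative.
Unsigned reading: 1830. Subtract 2^11 = 2048: 1830 − 2048 = -218.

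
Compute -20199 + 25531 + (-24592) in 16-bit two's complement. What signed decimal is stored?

-20199 + 25531 = 5332 (0001010011010100)
5332 + (-24592) = -19260 (1011010011000100)

-19260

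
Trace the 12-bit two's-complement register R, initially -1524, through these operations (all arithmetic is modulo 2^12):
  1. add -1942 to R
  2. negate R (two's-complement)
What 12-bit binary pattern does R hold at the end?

Start: R = -1524 = 101000001100.
R = -1524 + (-1942) = -3466; wraps to 630 = 001001110110
R = −(630) = -630 = 110110001010

110110001010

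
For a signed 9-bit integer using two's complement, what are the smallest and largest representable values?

Minimum: −2^8 = -256.
Maximum: 2^8 − 1 = 255.

min = -256, max = 255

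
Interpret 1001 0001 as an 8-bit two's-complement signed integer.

MSB is 1, so the value is negative.
Unsigned reading: 145. Subtract 2^8 = 256: 145 − 256 = -111.

-111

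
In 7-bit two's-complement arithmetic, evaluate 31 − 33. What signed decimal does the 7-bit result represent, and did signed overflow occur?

-2; no overflow

31 → 0011111
33 → 0100001
Subtract via negate-and-add: invert 0100001 + 1 = 1011111 (i.e. -33).
  0011111
+ 1011111
= 1111110
Result 1111110: MSB = 1 → 126 − 128 = -2.
Addends (after negating the subtrahend) have opposite signs, so signed overflow cannot occur.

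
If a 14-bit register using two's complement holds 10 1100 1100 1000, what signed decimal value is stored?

-4920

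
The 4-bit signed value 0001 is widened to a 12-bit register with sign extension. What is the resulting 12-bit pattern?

000000000001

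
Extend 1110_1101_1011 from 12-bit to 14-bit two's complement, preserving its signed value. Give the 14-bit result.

MSB of 111011011011 is 1; replicate it into the new high bits.
11|111011011011 → 11111011011011 (still -293).

11111011011011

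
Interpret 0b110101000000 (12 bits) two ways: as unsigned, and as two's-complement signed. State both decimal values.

unsigned = 3392, signed = -704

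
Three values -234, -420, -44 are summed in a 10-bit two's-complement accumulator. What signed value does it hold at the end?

-234 + (-420) = -654 → wraps to 370 (0101110010)
370 + (-44) = 326 (0101000110)

326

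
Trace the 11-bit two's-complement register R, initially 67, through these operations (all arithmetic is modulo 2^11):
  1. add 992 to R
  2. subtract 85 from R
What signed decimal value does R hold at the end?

974

Start: R = 67 = 00001000011.
R = 67 + 992 = 1059; wraps to -989 = 10000100011
R = -989 − 85 = -1074; wraps to 974 = 01111001110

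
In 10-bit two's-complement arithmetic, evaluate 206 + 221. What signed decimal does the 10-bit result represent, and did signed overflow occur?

427; no overflow

206 → 0011001110
221 → 0011011101
  0011001110
+ 0011011101
= 0110101011
Result 0110101011: MSB = 0 → value 427.
Both addends are non-negative and so is the stored result: no signed overflow.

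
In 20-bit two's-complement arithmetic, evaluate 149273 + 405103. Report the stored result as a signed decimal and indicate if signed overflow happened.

-494200; overflow

149273 → 00100100011100011001
405103 → 01100010111001101111
  00100100011100011001
+ 01100010111001101111
= 10000111010110001000
Result 10000111010110001000: MSB = 1 → 554376 − 1048576 = -494200.
Both addends are non-negative but the stored result is negative: signed overflow. The true value 149273 + 405103 = 554376 lies outside [-524288, 524287].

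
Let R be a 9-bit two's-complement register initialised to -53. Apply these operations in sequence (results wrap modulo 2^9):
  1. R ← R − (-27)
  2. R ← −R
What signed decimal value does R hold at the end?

Start: R = -53 = 111001011.
R = -53 − (-27) = -26 = 111100110
R = −(-26) = 26 = 000011010

26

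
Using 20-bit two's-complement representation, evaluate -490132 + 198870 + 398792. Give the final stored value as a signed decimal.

107530

-490132 + 198870 = -291262 (10111000111001000010)
-291262 + 398792 = 107530 (00011010010000001010)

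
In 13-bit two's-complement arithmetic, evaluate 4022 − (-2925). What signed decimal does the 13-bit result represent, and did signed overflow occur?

-1245; overflow

4022 → 0111110110110
-2925 → 1010010010011
Subtract via negate-and-add: invert 1010010010011 + 1 = 0101101101101 (i.e. 2925).
  0111110110110
+ 0101101101101
= 1101100100011
Result 1101100100011: MSB = 1 → 6947 − 8192 = -1245.
Both addends (after negating the subtrahend) are non-negative but the stored result is negative: signed overflow. The true value 4022 − (-2925) = 6947 lies outside [-4096, 4095].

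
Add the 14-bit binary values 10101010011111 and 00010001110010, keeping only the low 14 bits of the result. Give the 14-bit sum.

10111100010001

  10101010011111
+ 00010001110010
= 10111100010001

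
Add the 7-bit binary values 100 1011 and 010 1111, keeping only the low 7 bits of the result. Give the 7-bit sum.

1111010

  1001011
+ 0101111
= 1111010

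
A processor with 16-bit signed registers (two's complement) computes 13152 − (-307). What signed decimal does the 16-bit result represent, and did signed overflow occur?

13152 → 0011001101100000
-307 → 1111111011001101
Subtract via negate-and-add: invert 1111111011001101 + 1 = 0000000100110011 (i.e. 307).
  0011001101100000
+ 0000000100110011
= 0011010010010011
Result 0011010010010011: MSB = 0 → value 13459.
Both addends (after negating the subtrahend) are non-negative and so is the stored result: no signed overflow.

13459; no overflow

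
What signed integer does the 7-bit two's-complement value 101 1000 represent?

MSB is 1, so the value is negative.
Unsigned reading: 88. Subtract 2^7 = 128: 88 − 128 = -40.

-40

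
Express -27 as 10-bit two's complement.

|-27| = 27 = 0000011011 in 10 bits.
Invert the bits: 1111100100. Add 1: 1111100101.

1111100101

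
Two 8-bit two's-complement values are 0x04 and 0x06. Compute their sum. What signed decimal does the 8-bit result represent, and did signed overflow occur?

0x04 = 00000100 = 4 (signed)
0x06 = 00000110 = 6 (signed)
  00000100
+ 00000110
= 00001010
Result 00001010: MSB = 0 → value 10.
Both addends are non-negative and so is the stored result: no signed overflow.

10; no overflow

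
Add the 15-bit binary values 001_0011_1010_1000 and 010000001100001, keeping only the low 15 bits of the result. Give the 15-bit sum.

011010000001001

  001001110101000
+ 010000001100001
= 011010000001001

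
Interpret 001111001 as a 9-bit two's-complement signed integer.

121

MSB is 0, so the value is non-negative: 001111001 = 121.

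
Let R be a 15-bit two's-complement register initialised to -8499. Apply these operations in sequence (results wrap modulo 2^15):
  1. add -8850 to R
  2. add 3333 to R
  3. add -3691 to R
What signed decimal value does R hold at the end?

Start: R = -8499 = 101111011001101.
R = -8499 + (-8850) = -17349; wraps to 15419 = 011110000111011
R = 15419 + 3333 = 18752; wraps to -14016 = 100100101000000
R = -14016 + (-3691) = -17707; wraps to 15061 = 011101011010101

15061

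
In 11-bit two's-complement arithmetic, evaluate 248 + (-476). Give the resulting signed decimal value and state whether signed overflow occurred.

-228; no overflow

248 → 00011111000
-476 → 11000100100
  00011111000
+ 11000100100
= 11100011100
Result 11100011100: MSB = 1 → 1820 − 2048 = -228.
Addends have opposite signs, so signed overflow cannot occur.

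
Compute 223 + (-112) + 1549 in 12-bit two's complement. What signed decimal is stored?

223 + (-112) = 111 (000001101111)
111 + 1549 = 1660 (011001111100)

1660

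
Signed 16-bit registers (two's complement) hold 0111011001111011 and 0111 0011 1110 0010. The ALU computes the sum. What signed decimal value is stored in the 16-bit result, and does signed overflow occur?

-5539; overflow

0111011001111011 = 30331 (signed)
0111 0011 1110 0010 → 0111001111100010 = 29666 (signed)
  0111011001111011
+ 0111001111100010
= 1110101001011101
Result 1110101001011101: MSB = 1 → 59997 − 65536 = -5539.
Both addends are non-negative but the stored result is negative: signed overflow. The true value 30331 + 29666 = 59997 lies outside [-32768, 32767].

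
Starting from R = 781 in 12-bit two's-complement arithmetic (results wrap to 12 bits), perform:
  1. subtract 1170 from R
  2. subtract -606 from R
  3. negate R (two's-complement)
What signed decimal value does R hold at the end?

-217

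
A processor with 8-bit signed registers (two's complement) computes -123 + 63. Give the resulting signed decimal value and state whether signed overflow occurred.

-60; no overflow

-123 → 10000101
63 → 00111111
  10000101
+ 00111111
= 11000100
Result 11000100: MSB = 1 → 196 − 256 = -60.
Addends have opposite signs, so signed overflow cannot occur.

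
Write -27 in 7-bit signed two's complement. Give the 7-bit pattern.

1100101

|-27| = 27 = 0011011 in 7 bits.
Invert the bits: 1100100. Add 1: 1100101.
Check: 1100101 reads as 101 − 128 = -27.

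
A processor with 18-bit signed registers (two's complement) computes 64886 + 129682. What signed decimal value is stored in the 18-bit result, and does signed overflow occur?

64886 → 001111110101110110
129682 → 011111101010010010
  001111110101110110
+ 011111101010010010
= 101111100000001000
Result 101111100000001000: MSB = 1 → 194568 − 262144 = -67576.
Both addends are non-negative but the stored result is negative: signed overflow. The true value 64886 + 129682 = 194568 lies outside [-131072, 131071].

-67576; overflow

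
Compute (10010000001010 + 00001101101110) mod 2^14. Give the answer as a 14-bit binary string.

  10010000001010
+ 00001101101110
= 10011101111000

10011101111000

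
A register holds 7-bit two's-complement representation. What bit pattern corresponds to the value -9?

1110111

|-9| = 9 = 0001001 in 7 bits.
Invert the bits: 1110110. Add 1: 1110111.
Check: 1110111 reads as 119 − 128 = -9.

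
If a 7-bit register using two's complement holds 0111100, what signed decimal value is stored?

60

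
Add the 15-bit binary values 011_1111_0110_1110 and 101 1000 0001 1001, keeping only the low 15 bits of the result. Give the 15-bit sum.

001011110000111

  011111101101110
+ 101100000011001
= 001011110000111  (discard carry-out 1)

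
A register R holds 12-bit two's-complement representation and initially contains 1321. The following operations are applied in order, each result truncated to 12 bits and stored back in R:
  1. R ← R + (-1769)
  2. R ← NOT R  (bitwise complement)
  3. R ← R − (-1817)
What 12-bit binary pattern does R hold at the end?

Start: R = 1321 = 010100101001.
R = 1321 + (-1769) = -448 = 111001000000
R = NOT 111001000000 = 000110111111 = 447
R = 447 − (-1817) = 2264; wraps to -1832 = 100011011000

100011011000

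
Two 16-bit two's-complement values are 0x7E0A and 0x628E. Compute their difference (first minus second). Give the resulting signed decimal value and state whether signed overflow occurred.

0x7E0A = 0111111000001010 = 32266 (signed)
0x628E = 0110001010001110 = 25230 (signed)
Subtract via negate-and-add: invert 0110001010001110 + 1 = 1001110101110010 (i.e. -25230).
  0111111000001010
+ 1001110101110010
= 0001101101111100  (discard carry-out 1)
Result 0001101101111100: MSB = 0 → value 7036.
Addends (after negating the subtrahend) have opposite signs, so signed overflow cannot occur.

7036; no overflow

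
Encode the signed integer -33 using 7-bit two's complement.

1011111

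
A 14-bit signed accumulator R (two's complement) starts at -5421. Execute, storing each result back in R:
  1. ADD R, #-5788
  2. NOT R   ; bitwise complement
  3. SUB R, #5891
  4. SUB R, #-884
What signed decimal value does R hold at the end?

Start: R = -5421 = 10101011010011.
R = -5421 + (-5788) = -11209; wraps to 5175 = 01010000110111
R = NOT 01010000110111 = 10101111001000 = -5176
R = -5176 − 5891 = -11067; wraps to 5317 = 01010011000101
R = 5317 − (-884) = 6201 = 01100000111001

6201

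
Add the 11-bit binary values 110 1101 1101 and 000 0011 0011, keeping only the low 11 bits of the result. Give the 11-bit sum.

11100010000

  11011011101
+ 00000110011
= 11100010000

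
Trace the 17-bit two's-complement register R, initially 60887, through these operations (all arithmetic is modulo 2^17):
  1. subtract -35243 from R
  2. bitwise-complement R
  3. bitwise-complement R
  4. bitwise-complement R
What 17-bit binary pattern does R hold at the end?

01000100001111101

Start: R = 60887 = 01110110111010111.
R = 60887 − (-35243) = 96130; wraps to -34942 = 10111011110000010
R = NOT 10111011110000010 = 01000100001111101 = 34941
R = NOT 01000100001111101 = 10111011110000010 = -34942
R = NOT 10111011110000010 = 01000100001111101 = 34941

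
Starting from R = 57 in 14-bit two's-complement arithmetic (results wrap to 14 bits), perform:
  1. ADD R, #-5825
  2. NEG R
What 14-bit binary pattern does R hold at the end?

01011010001000

Start: R = 57 = 00000000111001.
R = 57 + (-5825) = -5768 = 10100101111000
R = −(-5768) = 5768 = 01011010001000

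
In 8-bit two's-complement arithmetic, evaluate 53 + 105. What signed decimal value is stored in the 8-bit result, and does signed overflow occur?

53 → 00110101
105 → 01101001
  00110101
+ 01101001
= 10011110
Result 10011110: MSB = 1 → 158 − 256 = -98.
Both addends are non-negative but the stored result is negative: signed overflow. The true value 53 + 105 = 158 lies outside [-128, 127].

-98; overflow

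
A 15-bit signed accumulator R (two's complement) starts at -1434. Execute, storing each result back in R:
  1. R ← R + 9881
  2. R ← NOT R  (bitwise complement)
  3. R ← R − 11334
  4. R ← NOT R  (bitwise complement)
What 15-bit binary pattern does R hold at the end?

Start: R = -1434 = 111101001100110.
R = -1434 + 9881 = 8447 = 010000011111111
R = NOT 010000011111111 = 101111100000000 = -8448
R = -8448 − 11334 = -19782; wraps to 12986 = 011001010111010
R = NOT 011001010111010 = 100110101000101 = -12987

100110101000101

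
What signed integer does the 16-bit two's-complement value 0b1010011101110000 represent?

MSB is 1, so the value is negative.
Unsigned reading: 42864. Subtract 2^16 = 65536: 42864 − 65536 = -22672.

-22672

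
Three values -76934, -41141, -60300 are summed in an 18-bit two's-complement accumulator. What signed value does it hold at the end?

-76934 + (-41141) = -118075 (100011001011000101)
-118075 + (-60300) = -178375 → wraps to 83769 (010100011100111001)

83769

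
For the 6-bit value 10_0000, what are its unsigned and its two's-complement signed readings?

Unsigned: 100000 = 32.
Signed: MSB=1 → 32 − 64 = -32.

unsigned = 32, signed = -32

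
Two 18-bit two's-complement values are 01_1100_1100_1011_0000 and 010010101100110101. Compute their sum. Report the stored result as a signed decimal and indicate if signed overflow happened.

01_1100_1100_1011_0000 → 011100110010110000 = 117936 (signed)
010010101100110101 = 76597 (signed)
  011100110010110000
+ 010010101100110101
= 101111011111100101
Result 101111011111100101: MSB = 1 → 194533 − 262144 = -67611.
Both addends are non-negative but the stored result is negative: signed overflow. The true value 117936 + 76597 = 194533 lies outside [-131072, 131071].

-67611; overflow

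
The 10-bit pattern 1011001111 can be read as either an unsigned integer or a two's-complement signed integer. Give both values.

unsigned = 719, signed = -305

Unsigned: 1011001111 = 719.
Signed: MSB=1 → 719 − 1024 = -305.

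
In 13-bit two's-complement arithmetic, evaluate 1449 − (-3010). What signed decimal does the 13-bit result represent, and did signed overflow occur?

-3733; overflow

1449 → 0010110101001
-3010 → 1010000111110
Subtract via negate-and-add: invert 1010000111110 + 1 = 0101111000010 (i.e. 3010).
  0010110101001
+ 0101111000010
= 1000101101011
Result 1000101101011: MSB = 1 → 4459 − 8192 = -3733.
Both addends (after negating the subtrahend) are non-negative but the stored result is negative: signed overflow. The true value 1449 − (-3010) = 4459 lies outside [-4096, 4095].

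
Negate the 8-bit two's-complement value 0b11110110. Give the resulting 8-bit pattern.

Invert: 00001001. Add 1: 00001010.

00001010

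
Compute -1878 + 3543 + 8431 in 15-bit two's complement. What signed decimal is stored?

-1878 + 3543 = 1665 (000011010000001)
1665 + 8431 = 10096 (010011101110000)

10096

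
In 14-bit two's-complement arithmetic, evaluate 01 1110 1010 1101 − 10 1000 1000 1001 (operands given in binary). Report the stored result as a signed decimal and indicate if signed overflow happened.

01 1110 1010 1101 → 01111010101101 = 7853 (signed)
10 1000 1000 1001 → 10100010001001 = -6007 (signed)
Subtract via negate-and-add: invert 10100010001001 + 1 = 01011101110111 (i.e. 6007).
  01111010101101
+ 01011101110111
= 11011000100100
Result 11011000100100: MSB = 1 → 13860 − 16384 = -2524.
Both addends (after negating the subtrahend) are non-negative but the stored result is negative: signed overflow. The true value 7853 − (-6007) = 13860 lies outside [-8192, 8191].

-2524; overflow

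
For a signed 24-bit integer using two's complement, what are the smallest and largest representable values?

Minimum: −2^23 = -8388608.
Maximum: 2^23 − 1 = 8388607.

min = -8388608, max = 8388607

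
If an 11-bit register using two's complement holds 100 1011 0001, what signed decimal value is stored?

-847

MSB is 1, so the value is negative.
Invert: 01101001110. Add 1: 01101001111 = 847. So the value is −847.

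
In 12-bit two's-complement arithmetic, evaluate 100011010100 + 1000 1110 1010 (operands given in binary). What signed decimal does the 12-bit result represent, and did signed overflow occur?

446; overflow

100011010100 = -1836 (signed)
1000 1110 1010 → 100011101010 = -1814 (signed)
  100011010100
+ 100011101010
= 000110111110  (discard carry-out 1)
Result 000110111110: MSB = 0 → value 446.
Both addends are negative but the stored result is non-negative: signed overflow. The true value -1836 + (-1814) = -3650 lies outside [-2048, 2047].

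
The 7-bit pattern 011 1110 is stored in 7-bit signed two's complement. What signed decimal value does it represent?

MSB is 0, so the value is non-negative: 0111110 = 62.

62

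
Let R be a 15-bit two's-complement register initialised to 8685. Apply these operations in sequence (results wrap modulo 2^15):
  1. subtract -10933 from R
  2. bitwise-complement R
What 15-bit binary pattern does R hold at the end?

011001101011101

Start: R = 8685 = 010000111101101.
R = 8685 − (-10933) = 19618; wraps to -13150 = 100110010100010
R = NOT 100110010100010 = 011001101011101 = 13149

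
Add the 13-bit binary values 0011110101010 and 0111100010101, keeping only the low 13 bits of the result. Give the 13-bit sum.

1011010111111

  0011110101010
+ 0111100010101
= 1011010111111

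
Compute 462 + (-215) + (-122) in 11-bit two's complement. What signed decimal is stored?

125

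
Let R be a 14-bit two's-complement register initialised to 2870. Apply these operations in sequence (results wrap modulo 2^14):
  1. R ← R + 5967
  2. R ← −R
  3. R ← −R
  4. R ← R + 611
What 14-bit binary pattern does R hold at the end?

10010011101000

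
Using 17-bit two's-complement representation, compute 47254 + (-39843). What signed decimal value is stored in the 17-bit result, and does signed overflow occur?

7411; no overflow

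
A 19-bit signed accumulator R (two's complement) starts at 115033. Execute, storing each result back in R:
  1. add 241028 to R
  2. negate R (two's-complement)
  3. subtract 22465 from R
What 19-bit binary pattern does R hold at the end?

Start: R = 115033 = 0011100000101011001.
R = 115033 + 241028 = 356061; wraps to -168227 = 1010110111011011101
R = −(-168227) = 168227 = 0101001000100100011
R = 168227 − 22465 = 145762 = 0100011100101100010

0100011100101100010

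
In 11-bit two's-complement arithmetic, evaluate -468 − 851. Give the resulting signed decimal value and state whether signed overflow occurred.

-468 → 11000101100
851 → 01101010011
Subtract via negate-and-add: invert 01101010011 + 1 = 10010101101 (i.e. -851).
  11000101100
+ 10010101101
= 01011011001  (discard carry-out 1)
Result 01011011001: MSB = 0 → value 729.
Both addends (after negating the subtrahend) are negative but the stored result is non-negative: signed overflow. The true value -468 − 851 = -1319 lies outside [-1024, 1023].

729; overflow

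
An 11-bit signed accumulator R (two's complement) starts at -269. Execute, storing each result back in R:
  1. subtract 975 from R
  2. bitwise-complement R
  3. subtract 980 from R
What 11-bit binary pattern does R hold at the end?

00100000111

Start: R = -269 = 11011110011.
R = -269 − 975 = -1244; wraps to 804 = 01100100100
R = NOT 01100100100 = 10011011011 = -805
R = -805 − 980 = -1785; wraps to 263 = 00100000111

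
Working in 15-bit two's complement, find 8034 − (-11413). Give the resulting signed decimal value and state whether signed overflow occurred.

8034 → 001111101100010
-11413 → 101001101101011
Subtract via negate-and-add: invert 101001101101011 + 1 = 010110010010101 (i.e. 11413).
  001111101100010
+ 010110010010101
= 100101111110111
Result 100101111110111: MSB = 1 → 19447 − 32768 = -13321.
Both addends (after negating the subtrahend) are non-negative but the stored result is negative: signed overflow. The true value 8034 − (-11413) = 19447 lies outside [-16384, 16383].

-13321; overflow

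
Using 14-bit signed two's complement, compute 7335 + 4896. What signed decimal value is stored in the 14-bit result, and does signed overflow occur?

7335 → 01110010100111
4896 → 01001100100000
  01110010100111
+ 01001100100000
= 10111111000111
Result 10111111000111: MSB = 1 → 12231 − 16384 = -4153.
Both addends are non-negative but the stored result is negative: signed overflow. The true value 7335 + 4896 = 12231 lies outside [-8192, 8191].

-4153; overflow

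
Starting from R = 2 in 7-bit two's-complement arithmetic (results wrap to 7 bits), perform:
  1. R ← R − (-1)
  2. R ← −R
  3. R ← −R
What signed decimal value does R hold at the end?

3

Start: R = 2 = 0000010.
R = 2 − (-1) = 3 = 0000011
R = −(3) = -3 = 1111101
R = −(-3) = 3 = 0000011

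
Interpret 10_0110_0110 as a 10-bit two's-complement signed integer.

MSB is 1, so the value is negative.
Unsigned reading: 614. Subtract 2^10 = 1024: 614 − 1024 = -410.

-410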